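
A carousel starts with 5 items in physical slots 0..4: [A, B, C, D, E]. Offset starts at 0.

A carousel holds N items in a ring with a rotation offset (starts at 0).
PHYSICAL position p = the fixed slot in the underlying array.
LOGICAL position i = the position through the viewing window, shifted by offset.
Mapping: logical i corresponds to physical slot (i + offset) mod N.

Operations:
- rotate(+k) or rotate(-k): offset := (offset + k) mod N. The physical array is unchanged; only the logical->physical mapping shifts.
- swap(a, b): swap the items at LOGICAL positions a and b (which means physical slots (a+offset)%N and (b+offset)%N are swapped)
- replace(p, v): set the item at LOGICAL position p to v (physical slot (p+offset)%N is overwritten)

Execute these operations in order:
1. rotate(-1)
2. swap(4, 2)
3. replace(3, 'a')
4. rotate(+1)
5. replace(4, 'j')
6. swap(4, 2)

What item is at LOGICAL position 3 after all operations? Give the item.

Answer: B

Derivation:
After op 1 (rotate(-1)): offset=4, physical=[A,B,C,D,E], logical=[E,A,B,C,D]
After op 2 (swap(4, 2)): offset=4, physical=[A,D,C,B,E], logical=[E,A,D,C,B]
After op 3 (replace(3, 'a')): offset=4, physical=[A,D,a,B,E], logical=[E,A,D,a,B]
After op 4 (rotate(+1)): offset=0, physical=[A,D,a,B,E], logical=[A,D,a,B,E]
After op 5 (replace(4, 'j')): offset=0, physical=[A,D,a,B,j], logical=[A,D,a,B,j]
After op 6 (swap(4, 2)): offset=0, physical=[A,D,j,B,a], logical=[A,D,j,B,a]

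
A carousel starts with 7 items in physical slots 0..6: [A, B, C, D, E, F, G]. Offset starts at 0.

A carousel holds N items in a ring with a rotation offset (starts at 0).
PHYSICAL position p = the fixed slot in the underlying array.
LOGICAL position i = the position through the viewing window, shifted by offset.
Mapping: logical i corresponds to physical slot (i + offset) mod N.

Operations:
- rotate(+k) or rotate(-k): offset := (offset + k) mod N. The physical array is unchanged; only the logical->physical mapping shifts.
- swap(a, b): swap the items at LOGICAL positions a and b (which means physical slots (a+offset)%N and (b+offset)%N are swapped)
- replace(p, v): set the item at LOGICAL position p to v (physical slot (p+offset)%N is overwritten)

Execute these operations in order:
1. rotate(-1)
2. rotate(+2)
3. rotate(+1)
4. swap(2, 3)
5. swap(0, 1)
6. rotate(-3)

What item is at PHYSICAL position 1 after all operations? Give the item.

Answer: B

Derivation:
After op 1 (rotate(-1)): offset=6, physical=[A,B,C,D,E,F,G], logical=[G,A,B,C,D,E,F]
After op 2 (rotate(+2)): offset=1, physical=[A,B,C,D,E,F,G], logical=[B,C,D,E,F,G,A]
After op 3 (rotate(+1)): offset=2, physical=[A,B,C,D,E,F,G], logical=[C,D,E,F,G,A,B]
After op 4 (swap(2, 3)): offset=2, physical=[A,B,C,D,F,E,G], logical=[C,D,F,E,G,A,B]
After op 5 (swap(0, 1)): offset=2, physical=[A,B,D,C,F,E,G], logical=[D,C,F,E,G,A,B]
After op 6 (rotate(-3)): offset=6, physical=[A,B,D,C,F,E,G], logical=[G,A,B,D,C,F,E]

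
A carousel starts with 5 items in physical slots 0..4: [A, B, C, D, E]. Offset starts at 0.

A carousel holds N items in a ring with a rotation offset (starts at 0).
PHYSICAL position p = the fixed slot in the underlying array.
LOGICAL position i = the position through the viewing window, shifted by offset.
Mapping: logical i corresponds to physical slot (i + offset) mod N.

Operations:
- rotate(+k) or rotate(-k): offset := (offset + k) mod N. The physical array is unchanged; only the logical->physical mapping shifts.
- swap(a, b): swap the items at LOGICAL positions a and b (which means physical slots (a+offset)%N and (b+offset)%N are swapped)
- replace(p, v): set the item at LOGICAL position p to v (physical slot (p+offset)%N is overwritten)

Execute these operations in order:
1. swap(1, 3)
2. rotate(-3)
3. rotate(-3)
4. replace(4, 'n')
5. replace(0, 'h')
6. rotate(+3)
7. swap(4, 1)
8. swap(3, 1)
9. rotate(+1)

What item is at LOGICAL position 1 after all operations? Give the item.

After op 1 (swap(1, 3)): offset=0, physical=[A,D,C,B,E], logical=[A,D,C,B,E]
After op 2 (rotate(-3)): offset=2, physical=[A,D,C,B,E], logical=[C,B,E,A,D]
After op 3 (rotate(-3)): offset=4, physical=[A,D,C,B,E], logical=[E,A,D,C,B]
After op 4 (replace(4, 'n')): offset=4, physical=[A,D,C,n,E], logical=[E,A,D,C,n]
After op 5 (replace(0, 'h')): offset=4, physical=[A,D,C,n,h], logical=[h,A,D,C,n]
After op 6 (rotate(+3)): offset=2, physical=[A,D,C,n,h], logical=[C,n,h,A,D]
After op 7 (swap(4, 1)): offset=2, physical=[A,n,C,D,h], logical=[C,D,h,A,n]
After op 8 (swap(3, 1)): offset=2, physical=[D,n,C,A,h], logical=[C,A,h,D,n]
After op 9 (rotate(+1)): offset=3, physical=[D,n,C,A,h], logical=[A,h,D,n,C]

Answer: h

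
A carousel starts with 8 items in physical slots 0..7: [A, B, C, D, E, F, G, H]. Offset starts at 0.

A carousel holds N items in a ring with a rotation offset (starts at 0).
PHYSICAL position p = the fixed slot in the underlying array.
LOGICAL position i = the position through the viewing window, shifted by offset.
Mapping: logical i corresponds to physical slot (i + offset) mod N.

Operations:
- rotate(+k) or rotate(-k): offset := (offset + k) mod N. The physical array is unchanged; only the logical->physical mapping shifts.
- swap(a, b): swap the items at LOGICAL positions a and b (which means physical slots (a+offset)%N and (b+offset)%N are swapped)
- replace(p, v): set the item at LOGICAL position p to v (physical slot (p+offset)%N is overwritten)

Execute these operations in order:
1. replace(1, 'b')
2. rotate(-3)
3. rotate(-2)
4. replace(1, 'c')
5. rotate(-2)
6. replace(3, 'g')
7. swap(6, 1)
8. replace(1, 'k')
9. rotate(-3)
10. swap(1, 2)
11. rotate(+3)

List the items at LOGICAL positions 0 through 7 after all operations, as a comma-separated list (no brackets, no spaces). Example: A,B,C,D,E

Answer: b,k,D,g,F,G,A,C

Derivation:
After op 1 (replace(1, 'b')): offset=0, physical=[A,b,C,D,E,F,G,H], logical=[A,b,C,D,E,F,G,H]
After op 2 (rotate(-3)): offset=5, physical=[A,b,C,D,E,F,G,H], logical=[F,G,H,A,b,C,D,E]
After op 3 (rotate(-2)): offset=3, physical=[A,b,C,D,E,F,G,H], logical=[D,E,F,G,H,A,b,C]
After op 4 (replace(1, 'c')): offset=3, physical=[A,b,C,D,c,F,G,H], logical=[D,c,F,G,H,A,b,C]
After op 5 (rotate(-2)): offset=1, physical=[A,b,C,D,c,F,G,H], logical=[b,C,D,c,F,G,H,A]
After op 6 (replace(3, 'g')): offset=1, physical=[A,b,C,D,g,F,G,H], logical=[b,C,D,g,F,G,H,A]
After op 7 (swap(6, 1)): offset=1, physical=[A,b,H,D,g,F,G,C], logical=[b,H,D,g,F,G,C,A]
After op 8 (replace(1, 'k')): offset=1, physical=[A,b,k,D,g,F,G,C], logical=[b,k,D,g,F,G,C,A]
After op 9 (rotate(-3)): offset=6, physical=[A,b,k,D,g,F,G,C], logical=[G,C,A,b,k,D,g,F]
After op 10 (swap(1, 2)): offset=6, physical=[C,b,k,D,g,F,G,A], logical=[G,A,C,b,k,D,g,F]
After op 11 (rotate(+3)): offset=1, physical=[C,b,k,D,g,F,G,A], logical=[b,k,D,g,F,G,A,C]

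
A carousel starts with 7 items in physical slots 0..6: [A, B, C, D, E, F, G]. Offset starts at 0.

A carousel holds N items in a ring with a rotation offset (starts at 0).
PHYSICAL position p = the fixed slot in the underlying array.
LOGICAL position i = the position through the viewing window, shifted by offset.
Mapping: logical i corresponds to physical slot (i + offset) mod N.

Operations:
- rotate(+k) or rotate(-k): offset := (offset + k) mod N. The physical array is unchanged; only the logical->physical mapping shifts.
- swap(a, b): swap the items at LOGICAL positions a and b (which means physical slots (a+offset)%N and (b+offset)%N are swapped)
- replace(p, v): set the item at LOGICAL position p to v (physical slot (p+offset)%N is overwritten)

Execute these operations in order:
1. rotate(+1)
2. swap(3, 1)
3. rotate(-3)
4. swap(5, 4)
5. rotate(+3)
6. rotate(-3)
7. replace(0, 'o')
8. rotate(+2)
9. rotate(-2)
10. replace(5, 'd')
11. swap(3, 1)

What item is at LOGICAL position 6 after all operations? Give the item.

Answer: C

Derivation:
After op 1 (rotate(+1)): offset=1, physical=[A,B,C,D,E,F,G], logical=[B,C,D,E,F,G,A]
After op 2 (swap(3, 1)): offset=1, physical=[A,B,E,D,C,F,G], logical=[B,E,D,C,F,G,A]
After op 3 (rotate(-3)): offset=5, physical=[A,B,E,D,C,F,G], logical=[F,G,A,B,E,D,C]
After op 4 (swap(5, 4)): offset=5, physical=[A,B,D,E,C,F,G], logical=[F,G,A,B,D,E,C]
After op 5 (rotate(+3)): offset=1, physical=[A,B,D,E,C,F,G], logical=[B,D,E,C,F,G,A]
After op 6 (rotate(-3)): offset=5, physical=[A,B,D,E,C,F,G], logical=[F,G,A,B,D,E,C]
After op 7 (replace(0, 'o')): offset=5, physical=[A,B,D,E,C,o,G], logical=[o,G,A,B,D,E,C]
After op 8 (rotate(+2)): offset=0, physical=[A,B,D,E,C,o,G], logical=[A,B,D,E,C,o,G]
After op 9 (rotate(-2)): offset=5, physical=[A,B,D,E,C,o,G], logical=[o,G,A,B,D,E,C]
After op 10 (replace(5, 'd')): offset=5, physical=[A,B,D,d,C,o,G], logical=[o,G,A,B,D,d,C]
After op 11 (swap(3, 1)): offset=5, physical=[A,G,D,d,C,o,B], logical=[o,B,A,G,D,d,C]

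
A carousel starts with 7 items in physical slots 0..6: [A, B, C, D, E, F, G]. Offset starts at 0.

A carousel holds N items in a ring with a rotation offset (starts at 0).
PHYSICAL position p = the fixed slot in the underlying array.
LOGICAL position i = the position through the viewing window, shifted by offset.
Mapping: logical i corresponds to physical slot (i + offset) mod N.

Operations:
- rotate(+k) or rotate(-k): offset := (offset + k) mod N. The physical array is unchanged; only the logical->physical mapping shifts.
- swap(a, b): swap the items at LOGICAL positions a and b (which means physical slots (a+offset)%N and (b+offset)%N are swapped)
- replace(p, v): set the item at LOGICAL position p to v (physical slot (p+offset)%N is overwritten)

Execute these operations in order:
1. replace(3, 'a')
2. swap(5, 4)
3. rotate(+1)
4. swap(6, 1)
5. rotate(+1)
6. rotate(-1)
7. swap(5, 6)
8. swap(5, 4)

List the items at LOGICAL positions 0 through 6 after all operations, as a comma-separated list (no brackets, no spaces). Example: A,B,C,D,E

Answer: B,A,a,F,C,E,G

Derivation:
After op 1 (replace(3, 'a')): offset=0, physical=[A,B,C,a,E,F,G], logical=[A,B,C,a,E,F,G]
After op 2 (swap(5, 4)): offset=0, physical=[A,B,C,a,F,E,G], logical=[A,B,C,a,F,E,G]
After op 3 (rotate(+1)): offset=1, physical=[A,B,C,a,F,E,G], logical=[B,C,a,F,E,G,A]
After op 4 (swap(6, 1)): offset=1, physical=[C,B,A,a,F,E,G], logical=[B,A,a,F,E,G,C]
After op 5 (rotate(+1)): offset=2, physical=[C,B,A,a,F,E,G], logical=[A,a,F,E,G,C,B]
After op 6 (rotate(-1)): offset=1, physical=[C,B,A,a,F,E,G], logical=[B,A,a,F,E,G,C]
After op 7 (swap(5, 6)): offset=1, physical=[G,B,A,a,F,E,C], logical=[B,A,a,F,E,C,G]
After op 8 (swap(5, 4)): offset=1, physical=[G,B,A,a,F,C,E], logical=[B,A,a,F,C,E,G]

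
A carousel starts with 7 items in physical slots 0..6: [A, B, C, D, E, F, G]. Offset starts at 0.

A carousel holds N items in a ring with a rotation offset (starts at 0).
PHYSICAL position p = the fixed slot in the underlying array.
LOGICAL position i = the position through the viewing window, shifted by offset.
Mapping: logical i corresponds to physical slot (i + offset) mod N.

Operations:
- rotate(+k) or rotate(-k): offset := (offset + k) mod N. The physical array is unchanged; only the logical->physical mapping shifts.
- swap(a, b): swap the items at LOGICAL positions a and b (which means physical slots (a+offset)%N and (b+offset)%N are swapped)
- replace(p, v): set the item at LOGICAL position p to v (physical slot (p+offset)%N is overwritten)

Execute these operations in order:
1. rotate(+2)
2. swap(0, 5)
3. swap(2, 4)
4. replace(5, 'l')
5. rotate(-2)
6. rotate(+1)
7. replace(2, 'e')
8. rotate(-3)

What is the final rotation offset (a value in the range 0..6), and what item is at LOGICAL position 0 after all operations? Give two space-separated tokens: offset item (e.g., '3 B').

Answer: 5 F

Derivation:
After op 1 (rotate(+2)): offset=2, physical=[A,B,C,D,E,F,G], logical=[C,D,E,F,G,A,B]
After op 2 (swap(0, 5)): offset=2, physical=[C,B,A,D,E,F,G], logical=[A,D,E,F,G,C,B]
After op 3 (swap(2, 4)): offset=2, physical=[C,B,A,D,G,F,E], logical=[A,D,G,F,E,C,B]
After op 4 (replace(5, 'l')): offset=2, physical=[l,B,A,D,G,F,E], logical=[A,D,G,F,E,l,B]
After op 5 (rotate(-2)): offset=0, physical=[l,B,A,D,G,F,E], logical=[l,B,A,D,G,F,E]
After op 6 (rotate(+1)): offset=1, physical=[l,B,A,D,G,F,E], logical=[B,A,D,G,F,E,l]
After op 7 (replace(2, 'e')): offset=1, physical=[l,B,A,e,G,F,E], logical=[B,A,e,G,F,E,l]
After op 8 (rotate(-3)): offset=5, physical=[l,B,A,e,G,F,E], logical=[F,E,l,B,A,e,G]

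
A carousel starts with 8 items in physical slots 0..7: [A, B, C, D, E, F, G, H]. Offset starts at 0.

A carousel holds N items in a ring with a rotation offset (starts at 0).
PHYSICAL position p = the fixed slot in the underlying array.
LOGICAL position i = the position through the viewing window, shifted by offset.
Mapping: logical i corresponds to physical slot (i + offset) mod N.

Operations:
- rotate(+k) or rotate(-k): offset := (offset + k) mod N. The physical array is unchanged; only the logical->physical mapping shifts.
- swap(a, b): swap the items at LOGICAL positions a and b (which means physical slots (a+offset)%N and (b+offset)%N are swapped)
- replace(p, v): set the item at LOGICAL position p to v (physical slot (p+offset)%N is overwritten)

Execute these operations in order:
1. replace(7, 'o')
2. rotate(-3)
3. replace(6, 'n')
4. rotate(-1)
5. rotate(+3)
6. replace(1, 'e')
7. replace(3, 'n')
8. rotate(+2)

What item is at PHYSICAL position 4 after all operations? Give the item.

After op 1 (replace(7, 'o')): offset=0, physical=[A,B,C,D,E,F,G,o], logical=[A,B,C,D,E,F,G,o]
After op 2 (rotate(-3)): offset=5, physical=[A,B,C,D,E,F,G,o], logical=[F,G,o,A,B,C,D,E]
After op 3 (replace(6, 'n')): offset=5, physical=[A,B,C,n,E,F,G,o], logical=[F,G,o,A,B,C,n,E]
After op 4 (rotate(-1)): offset=4, physical=[A,B,C,n,E,F,G,o], logical=[E,F,G,o,A,B,C,n]
After op 5 (rotate(+3)): offset=7, physical=[A,B,C,n,E,F,G,o], logical=[o,A,B,C,n,E,F,G]
After op 6 (replace(1, 'e')): offset=7, physical=[e,B,C,n,E,F,G,o], logical=[o,e,B,C,n,E,F,G]
After op 7 (replace(3, 'n')): offset=7, physical=[e,B,n,n,E,F,G,o], logical=[o,e,B,n,n,E,F,G]
After op 8 (rotate(+2)): offset=1, physical=[e,B,n,n,E,F,G,o], logical=[B,n,n,E,F,G,o,e]

Answer: E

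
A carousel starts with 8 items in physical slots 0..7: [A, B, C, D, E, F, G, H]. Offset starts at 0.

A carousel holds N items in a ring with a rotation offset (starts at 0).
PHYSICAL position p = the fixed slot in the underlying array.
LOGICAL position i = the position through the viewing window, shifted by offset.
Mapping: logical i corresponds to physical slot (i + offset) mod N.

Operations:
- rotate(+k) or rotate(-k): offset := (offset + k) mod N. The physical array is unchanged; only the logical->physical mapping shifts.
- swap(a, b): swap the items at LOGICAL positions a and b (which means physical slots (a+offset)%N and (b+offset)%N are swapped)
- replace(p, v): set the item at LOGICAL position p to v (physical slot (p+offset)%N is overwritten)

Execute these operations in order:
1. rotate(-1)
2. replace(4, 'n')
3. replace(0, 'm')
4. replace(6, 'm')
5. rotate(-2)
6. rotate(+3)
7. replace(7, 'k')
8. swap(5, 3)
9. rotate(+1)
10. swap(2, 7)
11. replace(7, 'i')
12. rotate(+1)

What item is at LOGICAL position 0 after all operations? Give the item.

After op 1 (rotate(-1)): offset=7, physical=[A,B,C,D,E,F,G,H], logical=[H,A,B,C,D,E,F,G]
After op 2 (replace(4, 'n')): offset=7, physical=[A,B,C,n,E,F,G,H], logical=[H,A,B,C,n,E,F,G]
After op 3 (replace(0, 'm')): offset=7, physical=[A,B,C,n,E,F,G,m], logical=[m,A,B,C,n,E,F,G]
After op 4 (replace(6, 'm')): offset=7, physical=[A,B,C,n,E,m,G,m], logical=[m,A,B,C,n,E,m,G]
After op 5 (rotate(-2)): offset=5, physical=[A,B,C,n,E,m,G,m], logical=[m,G,m,A,B,C,n,E]
After op 6 (rotate(+3)): offset=0, physical=[A,B,C,n,E,m,G,m], logical=[A,B,C,n,E,m,G,m]
After op 7 (replace(7, 'k')): offset=0, physical=[A,B,C,n,E,m,G,k], logical=[A,B,C,n,E,m,G,k]
After op 8 (swap(5, 3)): offset=0, physical=[A,B,C,m,E,n,G,k], logical=[A,B,C,m,E,n,G,k]
After op 9 (rotate(+1)): offset=1, physical=[A,B,C,m,E,n,G,k], logical=[B,C,m,E,n,G,k,A]
After op 10 (swap(2, 7)): offset=1, physical=[m,B,C,A,E,n,G,k], logical=[B,C,A,E,n,G,k,m]
After op 11 (replace(7, 'i')): offset=1, physical=[i,B,C,A,E,n,G,k], logical=[B,C,A,E,n,G,k,i]
After op 12 (rotate(+1)): offset=2, physical=[i,B,C,A,E,n,G,k], logical=[C,A,E,n,G,k,i,B]

Answer: C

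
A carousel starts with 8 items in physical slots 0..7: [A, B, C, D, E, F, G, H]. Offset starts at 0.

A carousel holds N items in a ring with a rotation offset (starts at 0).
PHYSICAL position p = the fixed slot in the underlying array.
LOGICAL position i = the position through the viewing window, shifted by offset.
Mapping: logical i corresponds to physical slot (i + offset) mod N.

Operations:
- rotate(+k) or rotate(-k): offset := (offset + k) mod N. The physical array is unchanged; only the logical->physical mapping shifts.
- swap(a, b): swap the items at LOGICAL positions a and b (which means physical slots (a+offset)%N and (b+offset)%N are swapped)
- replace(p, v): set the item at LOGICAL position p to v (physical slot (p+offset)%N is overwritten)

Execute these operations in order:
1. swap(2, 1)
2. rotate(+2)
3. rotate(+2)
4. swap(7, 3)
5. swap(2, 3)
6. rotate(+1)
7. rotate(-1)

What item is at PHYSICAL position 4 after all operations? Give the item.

Answer: E

Derivation:
After op 1 (swap(2, 1)): offset=0, physical=[A,C,B,D,E,F,G,H], logical=[A,C,B,D,E,F,G,H]
After op 2 (rotate(+2)): offset=2, physical=[A,C,B,D,E,F,G,H], logical=[B,D,E,F,G,H,A,C]
After op 3 (rotate(+2)): offset=4, physical=[A,C,B,D,E,F,G,H], logical=[E,F,G,H,A,C,B,D]
After op 4 (swap(7, 3)): offset=4, physical=[A,C,B,H,E,F,G,D], logical=[E,F,G,D,A,C,B,H]
After op 5 (swap(2, 3)): offset=4, physical=[A,C,B,H,E,F,D,G], logical=[E,F,D,G,A,C,B,H]
After op 6 (rotate(+1)): offset=5, physical=[A,C,B,H,E,F,D,G], logical=[F,D,G,A,C,B,H,E]
After op 7 (rotate(-1)): offset=4, physical=[A,C,B,H,E,F,D,G], logical=[E,F,D,G,A,C,B,H]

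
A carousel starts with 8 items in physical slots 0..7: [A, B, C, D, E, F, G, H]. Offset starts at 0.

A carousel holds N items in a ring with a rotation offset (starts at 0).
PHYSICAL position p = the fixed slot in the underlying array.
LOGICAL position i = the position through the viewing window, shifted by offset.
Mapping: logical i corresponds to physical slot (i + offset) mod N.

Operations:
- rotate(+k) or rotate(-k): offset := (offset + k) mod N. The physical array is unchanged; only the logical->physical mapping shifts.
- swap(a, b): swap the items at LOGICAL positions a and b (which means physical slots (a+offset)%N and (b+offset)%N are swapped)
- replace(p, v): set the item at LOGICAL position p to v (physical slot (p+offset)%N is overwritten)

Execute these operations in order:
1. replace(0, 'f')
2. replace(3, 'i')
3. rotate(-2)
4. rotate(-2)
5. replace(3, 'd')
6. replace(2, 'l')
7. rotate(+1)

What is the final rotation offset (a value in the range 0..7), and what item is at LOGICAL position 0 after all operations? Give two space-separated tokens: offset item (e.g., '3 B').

After op 1 (replace(0, 'f')): offset=0, physical=[f,B,C,D,E,F,G,H], logical=[f,B,C,D,E,F,G,H]
After op 2 (replace(3, 'i')): offset=0, physical=[f,B,C,i,E,F,G,H], logical=[f,B,C,i,E,F,G,H]
After op 3 (rotate(-2)): offset=6, physical=[f,B,C,i,E,F,G,H], logical=[G,H,f,B,C,i,E,F]
After op 4 (rotate(-2)): offset=4, physical=[f,B,C,i,E,F,G,H], logical=[E,F,G,H,f,B,C,i]
After op 5 (replace(3, 'd')): offset=4, physical=[f,B,C,i,E,F,G,d], logical=[E,F,G,d,f,B,C,i]
After op 6 (replace(2, 'l')): offset=4, physical=[f,B,C,i,E,F,l,d], logical=[E,F,l,d,f,B,C,i]
After op 7 (rotate(+1)): offset=5, physical=[f,B,C,i,E,F,l,d], logical=[F,l,d,f,B,C,i,E]

Answer: 5 F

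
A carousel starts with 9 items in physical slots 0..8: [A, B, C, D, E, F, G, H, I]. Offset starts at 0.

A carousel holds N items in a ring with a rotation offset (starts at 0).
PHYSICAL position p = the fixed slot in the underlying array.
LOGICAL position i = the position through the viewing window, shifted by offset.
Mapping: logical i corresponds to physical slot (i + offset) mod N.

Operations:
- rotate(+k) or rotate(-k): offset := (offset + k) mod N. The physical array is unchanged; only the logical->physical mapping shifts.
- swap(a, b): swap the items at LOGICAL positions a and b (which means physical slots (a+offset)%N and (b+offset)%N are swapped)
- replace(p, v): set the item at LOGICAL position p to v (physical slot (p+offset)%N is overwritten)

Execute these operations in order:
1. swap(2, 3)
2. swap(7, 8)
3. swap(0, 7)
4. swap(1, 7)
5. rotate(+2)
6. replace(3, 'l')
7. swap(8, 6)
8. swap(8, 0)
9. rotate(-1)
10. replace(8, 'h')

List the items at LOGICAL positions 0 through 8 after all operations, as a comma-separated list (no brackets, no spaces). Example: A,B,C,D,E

Answer: D,H,C,E,l,G,B,A,h

Derivation:
After op 1 (swap(2, 3)): offset=0, physical=[A,B,D,C,E,F,G,H,I], logical=[A,B,D,C,E,F,G,H,I]
After op 2 (swap(7, 8)): offset=0, physical=[A,B,D,C,E,F,G,I,H], logical=[A,B,D,C,E,F,G,I,H]
After op 3 (swap(0, 7)): offset=0, physical=[I,B,D,C,E,F,G,A,H], logical=[I,B,D,C,E,F,G,A,H]
After op 4 (swap(1, 7)): offset=0, physical=[I,A,D,C,E,F,G,B,H], logical=[I,A,D,C,E,F,G,B,H]
After op 5 (rotate(+2)): offset=2, physical=[I,A,D,C,E,F,G,B,H], logical=[D,C,E,F,G,B,H,I,A]
After op 6 (replace(3, 'l')): offset=2, physical=[I,A,D,C,E,l,G,B,H], logical=[D,C,E,l,G,B,H,I,A]
After op 7 (swap(8, 6)): offset=2, physical=[I,H,D,C,E,l,G,B,A], logical=[D,C,E,l,G,B,A,I,H]
After op 8 (swap(8, 0)): offset=2, physical=[I,D,H,C,E,l,G,B,A], logical=[H,C,E,l,G,B,A,I,D]
After op 9 (rotate(-1)): offset=1, physical=[I,D,H,C,E,l,G,B,A], logical=[D,H,C,E,l,G,B,A,I]
After op 10 (replace(8, 'h')): offset=1, physical=[h,D,H,C,E,l,G,B,A], logical=[D,H,C,E,l,G,B,A,h]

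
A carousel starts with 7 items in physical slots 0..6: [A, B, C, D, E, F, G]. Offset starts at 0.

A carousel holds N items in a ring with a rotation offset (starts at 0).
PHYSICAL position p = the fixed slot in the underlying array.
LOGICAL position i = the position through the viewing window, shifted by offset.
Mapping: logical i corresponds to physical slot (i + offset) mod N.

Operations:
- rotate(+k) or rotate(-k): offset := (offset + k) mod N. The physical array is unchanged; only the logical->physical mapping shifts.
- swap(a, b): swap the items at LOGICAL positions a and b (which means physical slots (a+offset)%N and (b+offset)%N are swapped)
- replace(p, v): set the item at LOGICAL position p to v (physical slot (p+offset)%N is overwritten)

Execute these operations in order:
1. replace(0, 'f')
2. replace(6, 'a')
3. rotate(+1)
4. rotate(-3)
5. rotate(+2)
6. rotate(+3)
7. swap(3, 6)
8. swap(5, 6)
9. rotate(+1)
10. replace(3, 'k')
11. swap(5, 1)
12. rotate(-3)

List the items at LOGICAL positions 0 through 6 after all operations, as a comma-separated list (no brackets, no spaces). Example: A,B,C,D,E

After op 1 (replace(0, 'f')): offset=0, physical=[f,B,C,D,E,F,G], logical=[f,B,C,D,E,F,G]
After op 2 (replace(6, 'a')): offset=0, physical=[f,B,C,D,E,F,a], logical=[f,B,C,D,E,F,a]
After op 3 (rotate(+1)): offset=1, physical=[f,B,C,D,E,F,a], logical=[B,C,D,E,F,a,f]
After op 4 (rotate(-3)): offset=5, physical=[f,B,C,D,E,F,a], logical=[F,a,f,B,C,D,E]
After op 5 (rotate(+2)): offset=0, physical=[f,B,C,D,E,F,a], logical=[f,B,C,D,E,F,a]
After op 6 (rotate(+3)): offset=3, physical=[f,B,C,D,E,F,a], logical=[D,E,F,a,f,B,C]
After op 7 (swap(3, 6)): offset=3, physical=[f,B,a,D,E,F,C], logical=[D,E,F,C,f,B,a]
After op 8 (swap(5, 6)): offset=3, physical=[f,a,B,D,E,F,C], logical=[D,E,F,C,f,a,B]
After op 9 (rotate(+1)): offset=4, physical=[f,a,B,D,E,F,C], logical=[E,F,C,f,a,B,D]
After op 10 (replace(3, 'k')): offset=4, physical=[k,a,B,D,E,F,C], logical=[E,F,C,k,a,B,D]
After op 11 (swap(5, 1)): offset=4, physical=[k,a,F,D,E,B,C], logical=[E,B,C,k,a,F,D]
After op 12 (rotate(-3)): offset=1, physical=[k,a,F,D,E,B,C], logical=[a,F,D,E,B,C,k]

Answer: a,F,D,E,B,C,k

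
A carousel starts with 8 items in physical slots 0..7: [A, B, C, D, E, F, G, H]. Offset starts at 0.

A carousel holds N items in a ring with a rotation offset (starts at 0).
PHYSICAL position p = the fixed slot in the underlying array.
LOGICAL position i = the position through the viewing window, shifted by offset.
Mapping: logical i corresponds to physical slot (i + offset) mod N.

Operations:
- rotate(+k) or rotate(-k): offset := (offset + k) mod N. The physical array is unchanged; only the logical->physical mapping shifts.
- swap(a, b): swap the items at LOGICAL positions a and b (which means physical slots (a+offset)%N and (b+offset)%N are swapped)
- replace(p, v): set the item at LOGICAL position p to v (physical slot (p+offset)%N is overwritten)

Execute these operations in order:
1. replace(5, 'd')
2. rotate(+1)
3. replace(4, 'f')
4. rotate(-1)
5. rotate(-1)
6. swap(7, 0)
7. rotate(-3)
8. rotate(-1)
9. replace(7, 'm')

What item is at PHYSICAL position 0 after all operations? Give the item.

Answer: A

Derivation:
After op 1 (replace(5, 'd')): offset=0, physical=[A,B,C,D,E,d,G,H], logical=[A,B,C,D,E,d,G,H]
After op 2 (rotate(+1)): offset=1, physical=[A,B,C,D,E,d,G,H], logical=[B,C,D,E,d,G,H,A]
After op 3 (replace(4, 'f')): offset=1, physical=[A,B,C,D,E,f,G,H], logical=[B,C,D,E,f,G,H,A]
After op 4 (rotate(-1)): offset=0, physical=[A,B,C,D,E,f,G,H], logical=[A,B,C,D,E,f,G,H]
After op 5 (rotate(-1)): offset=7, physical=[A,B,C,D,E,f,G,H], logical=[H,A,B,C,D,E,f,G]
After op 6 (swap(7, 0)): offset=7, physical=[A,B,C,D,E,f,H,G], logical=[G,A,B,C,D,E,f,H]
After op 7 (rotate(-3)): offset=4, physical=[A,B,C,D,E,f,H,G], logical=[E,f,H,G,A,B,C,D]
After op 8 (rotate(-1)): offset=3, physical=[A,B,C,D,E,f,H,G], logical=[D,E,f,H,G,A,B,C]
After op 9 (replace(7, 'm')): offset=3, physical=[A,B,m,D,E,f,H,G], logical=[D,E,f,H,G,A,B,m]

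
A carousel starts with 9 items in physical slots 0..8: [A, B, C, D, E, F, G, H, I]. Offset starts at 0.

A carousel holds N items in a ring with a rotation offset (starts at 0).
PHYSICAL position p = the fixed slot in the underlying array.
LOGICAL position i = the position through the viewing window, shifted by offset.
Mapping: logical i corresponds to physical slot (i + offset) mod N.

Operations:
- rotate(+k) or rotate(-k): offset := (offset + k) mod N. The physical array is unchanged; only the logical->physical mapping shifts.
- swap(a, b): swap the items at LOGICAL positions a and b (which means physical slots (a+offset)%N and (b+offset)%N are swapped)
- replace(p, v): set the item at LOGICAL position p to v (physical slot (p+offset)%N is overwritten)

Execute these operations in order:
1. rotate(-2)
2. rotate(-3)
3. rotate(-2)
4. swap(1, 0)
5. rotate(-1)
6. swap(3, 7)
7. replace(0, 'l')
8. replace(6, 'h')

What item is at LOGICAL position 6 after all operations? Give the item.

After op 1 (rotate(-2)): offset=7, physical=[A,B,C,D,E,F,G,H,I], logical=[H,I,A,B,C,D,E,F,G]
After op 2 (rotate(-3)): offset=4, physical=[A,B,C,D,E,F,G,H,I], logical=[E,F,G,H,I,A,B,C,D]
After op 3 (rotate(-2)): offset=2, physical=[A,B,C,D,E,F,G,H,I], logical=[C,D,E,F,G,H,I,A,B]
After op 4 (swap(1, 0)): offset=2, physical=[A,B,D,C,E,F,G,H,I], logical=[D,C,E,F,G,H,I,A,B]
After op 5 (rotate(-1)): offset=1, physical=[A,B,D,C,E,F,G,H,I], logical=[B,D,C,E,F,G,H,I,A]
After op 6 (swap(3, 7)): offset=1, physical=[A,B,D,C,I,F,G,H,E], logical=[B,D,C,I,F,G,H,E,A]
After op 7 (replace(0, 'l')): offset=1, physical=[A,l,D,C,I,F,G,H,E], logical=[l,D,C,I,F,G,H,E,A]
After op 8 (replace(6, 'h')): offset=1, physical=[A,l,D,C,I,F,G,h,E], logical=[l,D,C,I,F,G,h,E,A]

Answer: h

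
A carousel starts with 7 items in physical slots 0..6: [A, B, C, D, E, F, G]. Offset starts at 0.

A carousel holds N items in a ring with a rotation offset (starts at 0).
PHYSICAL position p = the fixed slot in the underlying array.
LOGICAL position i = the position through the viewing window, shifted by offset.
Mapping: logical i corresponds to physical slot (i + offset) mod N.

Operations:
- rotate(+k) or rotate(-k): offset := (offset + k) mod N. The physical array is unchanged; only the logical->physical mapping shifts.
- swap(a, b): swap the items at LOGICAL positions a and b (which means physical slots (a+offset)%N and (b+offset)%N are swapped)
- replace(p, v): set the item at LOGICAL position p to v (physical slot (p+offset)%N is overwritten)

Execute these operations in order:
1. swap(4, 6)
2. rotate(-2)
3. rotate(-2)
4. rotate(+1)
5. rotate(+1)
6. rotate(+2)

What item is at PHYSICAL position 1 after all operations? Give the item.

After op 1 (swap(4, 6)): offset=0, physical=[A,B,C,D,G,F,E], logical=[A,B,C,D,G,F,E]
After op 2 (rotate(-2)): offset=5, physical=[A,B,C,D,G,F,E], logical=[F,E,A,B,C,D,G]
After op 3 (rotate(-2)): offset=3, physical=[A,B,C,D,G,F,E], logical=[D,G,F,E,A,B,C]
After op 4 (rotate(+1)): offset=4, physical=[A,B,C,D,G,F,E], logical=[G,F,E,A,B,C,D]
After op 5 (rotate(+1)): offset=5, physical=[A,B,C,D,G,F,E], logical=[F,E,A,B,C,D,G]
After op 6 (rotate(+2)): offset=0, physical=[A,B,C,D,G,F,E], logical=[A,B,C,D,G,F,E]

Answer: B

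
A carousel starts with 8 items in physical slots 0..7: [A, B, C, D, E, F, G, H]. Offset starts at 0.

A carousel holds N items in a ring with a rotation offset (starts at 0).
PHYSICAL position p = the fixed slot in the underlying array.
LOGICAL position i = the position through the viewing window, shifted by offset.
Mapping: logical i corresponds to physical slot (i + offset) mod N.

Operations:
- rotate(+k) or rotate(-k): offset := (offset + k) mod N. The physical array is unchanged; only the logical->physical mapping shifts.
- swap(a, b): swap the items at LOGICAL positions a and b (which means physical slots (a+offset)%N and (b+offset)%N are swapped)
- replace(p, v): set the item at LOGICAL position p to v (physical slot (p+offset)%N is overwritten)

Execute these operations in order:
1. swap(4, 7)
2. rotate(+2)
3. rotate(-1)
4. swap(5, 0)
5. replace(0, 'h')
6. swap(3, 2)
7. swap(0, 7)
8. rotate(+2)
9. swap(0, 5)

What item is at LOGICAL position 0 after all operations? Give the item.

Answer: h

Derivation:
After op 1 (swap(4, 7)): offset=0, physical=[A,B,C,D,H,F,G,E], logical=[A,B,C,D,H,F,G,E]
After op 2 (rotate(+2)): offset=2, physical=[A,B,C,D,H,F,G,E], logical=[C,D,H,F,G,E,A,B]
After op 3 (rotate(-1)): offset=1, physical=[A,B,C,D,H,F,G,E], logical=[B,C,D,H,F,G,E,A]
After op 4 (swap(5, 0)): offset=1, physical=[A,G,C,D,H,F,B,E], logical=[G,C,D,H,F,B,E,A]
After op 5 (replace(0, 'h')): offset=1, physical=[A,h,C,D,H,F,B,E], logical=[h,C,D,H,F,B,E,A]
After op 6 (swap(3, 2)): offset=1, physical=[A,h,C,H,D,F,B,E], logical=[h,C,H,D,F,B,E,A]
After op 7 (swap(0, 7)): offset=1, physical=[h,A,C,H,D,F,B,E], logical=[A,C,H,D,F,B,E,h]
After op 8 (rotate(+2)): offset=3, physical=[h,A,C,H,D,F,B,E], logical=[H,D,F,B,E,h,A,C]
After op 9 (swap(0, 5)): offset=3, physical=[H,A,C,h,D,F,B,E], logical=[h,D,F,B,E,H,A,C]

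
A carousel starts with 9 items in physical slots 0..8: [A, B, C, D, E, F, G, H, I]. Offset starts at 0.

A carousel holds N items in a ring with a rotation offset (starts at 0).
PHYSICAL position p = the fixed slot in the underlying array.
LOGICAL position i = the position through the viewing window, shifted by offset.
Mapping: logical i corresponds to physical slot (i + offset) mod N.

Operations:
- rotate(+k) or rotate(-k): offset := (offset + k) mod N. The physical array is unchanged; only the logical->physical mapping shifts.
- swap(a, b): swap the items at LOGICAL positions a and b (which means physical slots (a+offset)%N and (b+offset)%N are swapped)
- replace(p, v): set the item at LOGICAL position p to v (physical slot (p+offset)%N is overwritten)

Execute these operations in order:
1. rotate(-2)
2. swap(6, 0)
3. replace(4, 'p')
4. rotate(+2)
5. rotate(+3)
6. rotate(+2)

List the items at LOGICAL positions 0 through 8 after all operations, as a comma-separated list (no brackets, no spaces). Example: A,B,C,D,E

Answer: F,G,E,I,A,B,p,D,H

Derivation:
After op 1 (rotate(-2)): offset=7, physical=[A,B,C,D,E,F,G,H,I], logical=[H,I,A,B,C,D,E,F,G]
After op 2 (swap(6, 0)): offset=7, physical=[A,B,C,D,H,F,G,E,I], logical=[E,I,A,B,C,D,H,F,G]
After op 3 (replace(4, 'p')): offset=7, physical=[A,B,p,D,H,F,G,E,I], logical=[E,I,A,B,p,D,H,F,G]
After op 4 (rotate(+2)): offset=0, physical=[A,B,p,D,H,F,G,E,I], logical=[A,B,p,D,H,F,G,E,I]
After op 5 (rotate(+3)): offset=3, physical=[A,B,p,D,H,F,G,E,I], logical=[D,H,F,G,E,I,A,B,p]
After op 6 (rotate(+2)): offset=5, physical=[A,B,p,D,H,F,G,E,I], logical=[F,G,E,I,A,B,p,D,H]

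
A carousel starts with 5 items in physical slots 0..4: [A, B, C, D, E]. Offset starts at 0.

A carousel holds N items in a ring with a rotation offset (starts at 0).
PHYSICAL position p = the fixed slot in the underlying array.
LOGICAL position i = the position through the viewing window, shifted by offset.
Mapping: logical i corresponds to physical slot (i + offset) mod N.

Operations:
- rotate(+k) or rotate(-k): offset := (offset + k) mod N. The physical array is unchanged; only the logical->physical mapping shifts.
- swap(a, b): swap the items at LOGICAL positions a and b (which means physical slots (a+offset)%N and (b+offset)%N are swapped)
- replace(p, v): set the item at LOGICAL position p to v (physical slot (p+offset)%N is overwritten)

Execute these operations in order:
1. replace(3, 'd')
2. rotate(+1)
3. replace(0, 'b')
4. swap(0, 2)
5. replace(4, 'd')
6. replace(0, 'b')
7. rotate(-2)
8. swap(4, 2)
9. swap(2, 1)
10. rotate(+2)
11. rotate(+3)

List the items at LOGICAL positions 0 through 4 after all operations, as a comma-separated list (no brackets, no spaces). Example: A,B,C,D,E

Answer: E,b,d,C,b

Derivation:
After op 1 (replace(3, 'd')): offset=0, physical=[A,B,C,d,E], logical=[A,B,C,d,E]
After op 2 (rotate(+1)): offset=1, physical=[A,B,C,d,E], logical=[B,C,d,E,A]
After op 3 (replace(0, 'b')): offset=1, physical=[A,b,C,d,E], logical=[b,C,d,E,A]
After op 4 (swap(0, 2)): offset=1, physical=[A,d,C,b,E], logical=[d,C,b,E,A]
After op 5 (replace(4, 'd')): offset=1, physical=[d,d,C,b,E], logical=[d,C,b,E,d]
After op 6 (replace(0, 'b')): offset=1, physical=[d,b,C,b,E], logical=[b,C,b,E,d]
After op 7 (rotate(-2)): offset=4, physical=[d,b,C,b,E], logical=[E,d,b,C,b]
After op 8 (swap(4, 2)): offset=4, physical=[d,b,C,b,E], logical=[E,d,b,C,b]
After op 9 (swap(2, 1)): offset=4, physical=[b,d,C,b,E], logical=[E,b,d,C,b]
After op 10 (rotate(+2)): offset=1, physical=[b,d,C,b,E], logical=[d,C,b,E,b]
After op 11 (rotate(+3)): offset=4, physical=[b,d,C,b,E], logical=[E,b,d,C,b]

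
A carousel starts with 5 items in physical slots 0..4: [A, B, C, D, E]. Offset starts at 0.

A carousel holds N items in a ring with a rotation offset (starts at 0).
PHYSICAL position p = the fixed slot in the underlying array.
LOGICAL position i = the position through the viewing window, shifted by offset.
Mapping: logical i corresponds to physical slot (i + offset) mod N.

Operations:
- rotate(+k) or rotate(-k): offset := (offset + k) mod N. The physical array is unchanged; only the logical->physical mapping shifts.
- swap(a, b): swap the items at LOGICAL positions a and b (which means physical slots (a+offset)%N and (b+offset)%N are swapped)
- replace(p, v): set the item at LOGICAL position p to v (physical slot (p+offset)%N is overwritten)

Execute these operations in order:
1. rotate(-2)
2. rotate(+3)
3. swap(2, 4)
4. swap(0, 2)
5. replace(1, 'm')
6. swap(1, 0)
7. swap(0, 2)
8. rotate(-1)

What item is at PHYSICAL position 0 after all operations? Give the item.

After op 1 (rotate(-2)): offset=3, physical=[A,B,C,D,E], logical=[D,E,A,B,C]
After op 2 (rotate(+3)): offset=1, physical=[A,B,C,D,E], logical=[B,C,D,E,A]
After op 3 (swap(2, 4)): offset=1, physical=[D,B,C,A,E], logical=[B,C,A,E,D]
After op 4 (swap(0, 2)): offset=1, physical=[D,A,C,B,E], logical=[A,C,B,E,D]
After op 5 (replace(1, 'm')): offset=1, physical=[D,A,m,B,E], logical=[A,m,B,E,D]
After op 6 (swap(1, 0)): offset=1, physical=[D,m,A,B,E], logical=[m,A,B,E,D]
After op 7 (swap(0, 2)): offset=1, physical=[D,B,A,m,E], logical=[B,A,m,E,D]
After op 8 (rotate(-1)): offset=0, physical=[D,B,A,m,E], logical=[D,B,A,m,E]

Answer: D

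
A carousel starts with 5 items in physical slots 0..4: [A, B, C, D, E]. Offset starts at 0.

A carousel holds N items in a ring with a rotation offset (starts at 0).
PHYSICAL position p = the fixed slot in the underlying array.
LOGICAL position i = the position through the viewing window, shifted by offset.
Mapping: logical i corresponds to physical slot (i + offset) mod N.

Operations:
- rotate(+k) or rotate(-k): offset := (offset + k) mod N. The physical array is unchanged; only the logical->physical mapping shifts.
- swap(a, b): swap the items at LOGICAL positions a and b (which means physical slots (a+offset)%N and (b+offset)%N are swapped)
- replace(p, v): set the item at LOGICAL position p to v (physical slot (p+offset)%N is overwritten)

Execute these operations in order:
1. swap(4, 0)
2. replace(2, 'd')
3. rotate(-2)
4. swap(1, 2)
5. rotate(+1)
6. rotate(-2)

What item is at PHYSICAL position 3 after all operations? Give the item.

After op 1 (swap(4, 0)): offset=0, physical=[E,B,C,D,A], logical=[E,B,C,D,A]
After op 2 (replace(2, 'd')): offset=0, physical=[E,B,d,D,A], logical=[E,B,d,D,A]
After op 3 (rotate(-2)): offset=3, physical=[E,B,d,D,A], logical=[D,A,E,B,d]
After op 4 (swap(1, 2)): offset=3, physical=[A,B,d,D,E], logical=[D,E,A,B,d]
After op 5 (rotate(+1)): offset=4, physical=[A,B,d,D,E], logical=[E,A,B,d,D]
After op 6 (rotate(-2)): offset=2, physical=[A,B,d,D,E], logical=[d,D,E,A,B]

Answer: D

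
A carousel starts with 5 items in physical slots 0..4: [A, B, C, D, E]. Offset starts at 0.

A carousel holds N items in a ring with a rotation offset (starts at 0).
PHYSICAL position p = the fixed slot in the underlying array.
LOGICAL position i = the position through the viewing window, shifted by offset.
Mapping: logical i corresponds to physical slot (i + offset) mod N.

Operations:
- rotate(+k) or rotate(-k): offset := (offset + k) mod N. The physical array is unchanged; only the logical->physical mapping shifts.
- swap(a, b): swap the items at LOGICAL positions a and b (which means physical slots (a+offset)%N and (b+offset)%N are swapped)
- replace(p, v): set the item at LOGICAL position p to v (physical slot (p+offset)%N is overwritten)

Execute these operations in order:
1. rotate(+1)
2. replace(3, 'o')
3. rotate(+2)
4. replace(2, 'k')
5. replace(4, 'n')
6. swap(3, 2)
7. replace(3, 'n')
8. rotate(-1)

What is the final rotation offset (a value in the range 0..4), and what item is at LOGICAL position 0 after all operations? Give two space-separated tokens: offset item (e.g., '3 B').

Answer: 2 n

Derivation:
After op 1 (rotate(+1)): offset=1, physical=[A,B,C,D,E], logical=[B,C,D,E,A]
After op 2 (replace(3, 'o')): offset=1, physical=[A,B,C,D,o], logical=[B,C,D,o,A]
After op 3 (rotate(+2)): offset=3, physical=[A,B,C,D,o], logical=[D,o,A,B,C]
After op 4 (replace(2, 'k')): offset=3, physical=[k,B,C,D,o], logical=[D,o,k,B,C]
After op 5 (replace(4, 'n')): offset=3, physical=[k,B,n,D,o], logical=[D,o,k,B,n]
After op 6 (swap(3, 2)): offset=3, physical=[B,k,n,D,o], logical=[D,o,B,k,n]
After op 7 (replace(3, 'n')): offset=3, physical=[B,n,n,D,o], logical=[D,o,B,n,n]
After op 8 (rotate(-1)): offset=2, physical=[B,n,n,D,o], logical=[n,D,o,B,n]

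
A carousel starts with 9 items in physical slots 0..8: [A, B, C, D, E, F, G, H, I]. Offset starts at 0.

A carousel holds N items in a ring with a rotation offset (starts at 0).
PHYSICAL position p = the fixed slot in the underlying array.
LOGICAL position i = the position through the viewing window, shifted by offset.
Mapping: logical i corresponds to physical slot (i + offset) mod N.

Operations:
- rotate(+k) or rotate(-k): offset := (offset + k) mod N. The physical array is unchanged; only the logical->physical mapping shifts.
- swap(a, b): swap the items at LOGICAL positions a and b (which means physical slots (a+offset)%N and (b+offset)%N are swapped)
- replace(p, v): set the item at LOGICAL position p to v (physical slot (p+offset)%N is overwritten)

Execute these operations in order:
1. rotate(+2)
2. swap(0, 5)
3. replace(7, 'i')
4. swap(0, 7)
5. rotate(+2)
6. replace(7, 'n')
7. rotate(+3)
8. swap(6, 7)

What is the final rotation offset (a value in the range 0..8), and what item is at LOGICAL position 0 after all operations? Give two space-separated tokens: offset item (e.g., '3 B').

After op 1 (rotate(+2)): offset=2, physical=[A,B,C,D,E,F,G,H,I], logical=[C,D,E,F,G,H,I,A,B]
After op 2 (swap(0, 5)): offset=2, physical=[A,B,H,D,E,F,G,C,I], logical=[H,D,E,F,G,C,I,A,B]
After op 3 (replace(7, 'i')): offset=2, physical=[i,B,H,D,E,F,G,C,I], logical=[H,D,E,F,G,C,I,i,B]
After op 4 (swap(0, 7)): offset=2, physical=[H,B,i,D,E,F,G,C,I], logical=[i,D,E,F,G,C,I,H,B]
After op 5 (rotate(+2)): offset=4, physical=[H,B,i,D,E,F,G,C,I], logical=[E,F,G,C,I,H,B,i,D]
After op 6 (replace(7, 'n')): offset=4, physical=[H,B,n,D,E,F,G,C,I], logical=[E,F,G,C,I,H,B,n,D]
After op 7 (rotate(+3)): offset=7, physical=[H,B,n,D,E,F,G,C,I], logical=[C,I,H,B,n,D,E,F,G]
After op 8 (swap(6, 7)): offset=7, physical=[H,B,n,D,F,E,G,C,I], logical=[C,I,H,B,n,D,F,E,G]

Answer: 7 C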